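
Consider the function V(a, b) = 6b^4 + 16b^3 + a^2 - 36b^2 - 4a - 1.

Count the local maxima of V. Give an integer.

0

V separates as a function of a plus a function of b, so ∇V=0 decouples.
∂V/∂a = 2(a - 2) = 0 at a ∈ {2}; ∂V/∂b = 24b(b - 1)(b + 3) = 0 at b ∈ {-3, 0, 1}.
The Hessian is diagonal: diag(V_aa, V_bb). Second derivatives: V_aa(2)=2; V_bb(-3)=288, V_bb(0)=-72, V_bb(1)=96.
Local maxima occur where both diagonal entries negative: none. Count: 0.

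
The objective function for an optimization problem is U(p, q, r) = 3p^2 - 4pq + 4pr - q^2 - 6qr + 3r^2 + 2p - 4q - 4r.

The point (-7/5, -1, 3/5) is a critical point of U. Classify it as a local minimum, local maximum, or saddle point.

saddle point

The Hessian is constant: H = [[6, -4, 4], [-4, -2, -6], [4, -6, 6]].
Leading principal minors: Δ₁ = 6, Δ₂ = -28, Δ₃ = -160.
The minors fit neither the all-positive nor the alternating-sign pattern, so H is indefinite: a saddle point.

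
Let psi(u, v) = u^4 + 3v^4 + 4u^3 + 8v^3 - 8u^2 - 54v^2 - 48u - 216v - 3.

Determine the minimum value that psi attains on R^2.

psi(u,v) separates as P(u) + Q(v) − 3, so its minimum is min P + min Q − 3.
P'(u) = 4(u - 2)(u + 2)(u + 3) vanishes at u ∈ {-3, -2, 2}; Q'(v) = 12(v - 3)(v + 2)(v + 3) vanishes at v ∈ {-3, -2, 3}.
Local minima of P (where P''>0): P(-3)=45, P(2)=-80. Local minima of Q: Q(-3)=189, Q(3)=-675.
So the global minimum of psi is P(2) + Q(3) − 3 = -80 − 675 − 3 = -758, attained at (2, 3).

-758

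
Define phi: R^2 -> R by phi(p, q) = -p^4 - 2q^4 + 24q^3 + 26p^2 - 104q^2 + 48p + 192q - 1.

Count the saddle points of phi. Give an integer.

4

phi separates as a function of p plus a function of q, so ∇phi=0 decouples.
∂phi/∂p = -4(p - 4)(p + 1)(p + 3) = 0 at p ∈ {-3, -1, 4}; ∂phi/∂q = -8(q - 4)(q - 3)(q - 2) = 0 at q ∈ {2, 3, 4}.
The Hessian is diagonal: diag(phi_pp, phi_qq). Second derivatives: phi_pp(-3)=-56, phi_pp(-1)=40, phi_pp(4)=-140; phi_qq(2)=-16, phi_qq(3)=8, phi_qq(4)=-16.
Saddle points occur where the two diagonal entries have opposite signs: (-3, 3), (-1, 2), (-1, 4), (4, 3). Count: 4.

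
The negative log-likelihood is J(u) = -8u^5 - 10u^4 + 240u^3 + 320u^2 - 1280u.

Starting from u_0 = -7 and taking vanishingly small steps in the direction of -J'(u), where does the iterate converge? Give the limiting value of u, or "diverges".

J'(u) = -40(u - 4)(u - 1)(u + 2)(u + 4), so J'(-7) = -52800.
Gradient descent moves in the -J' direction, i.e. u is increasing.
The nearest critical point in that direction is u = -4, where J'' = 3200 > 0 (a local minimum). The iterate converges there.

-4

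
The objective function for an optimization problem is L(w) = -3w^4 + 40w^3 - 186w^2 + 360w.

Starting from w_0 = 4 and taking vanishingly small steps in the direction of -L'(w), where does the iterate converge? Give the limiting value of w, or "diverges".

3

L'(w) = -12(w - 5)(w - 3)(w - 2), so L'(4) = 24.
Gradient descent moves in the -L' direction, i.e. w is decreasing.
The nearest critical point in that direction is w = 3, where L'' = 24 > 0 (a local minimum). The iterate converges there.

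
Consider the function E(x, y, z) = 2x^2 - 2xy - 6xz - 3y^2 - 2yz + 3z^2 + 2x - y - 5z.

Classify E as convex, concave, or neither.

neither

E is quadratic, so its Hessian is the constant matrix H = [[4, -2, -6], [-2, -6, -2], [-6, -2, 6]].
Leading principal minors: 4, -28, -16.
Neither pattern holds ⇒ H is indefinite ⇒ neither convex nor concave.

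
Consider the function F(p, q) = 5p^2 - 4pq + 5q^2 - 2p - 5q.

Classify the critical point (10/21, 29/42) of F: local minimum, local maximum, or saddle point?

local minimum

The Hessian of F is constant: H = [[10, -4], [-4, 10]].
det(H) = 10·10 − (-4)² = 84.
det(H) > 0 and tr(H) = 20 > 0, so H is positive definite and the point is a local minimum.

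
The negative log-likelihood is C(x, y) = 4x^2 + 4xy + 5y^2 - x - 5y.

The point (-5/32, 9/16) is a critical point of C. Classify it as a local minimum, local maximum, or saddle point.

local minimum

The Hessian of C is constant: H = [[8, 4], [4, 10]].
det(H) = 8·10 − 4² = 64.
det(H) > 0 and tr(H) = 18 > 0, so H is positive definite and the point is a local minimum.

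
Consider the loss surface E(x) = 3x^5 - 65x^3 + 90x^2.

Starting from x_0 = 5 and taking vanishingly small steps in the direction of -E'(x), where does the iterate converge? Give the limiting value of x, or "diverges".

E'(x) = 15x(x - 3)(x - 1)(x + 4), so E'(5) = 5400.
Gradient descent moves in the -E' direction, i.e. x is decreasing.
The nearest critical point in that direction is x = 3, where E'' = 630 > 0 (a local minimum). The iterate converges there.

3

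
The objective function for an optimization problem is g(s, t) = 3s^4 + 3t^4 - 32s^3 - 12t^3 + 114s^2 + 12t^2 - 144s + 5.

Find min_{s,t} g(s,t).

g(s,t) separates as P(s) + Q(t) + 5, so its minimum is min P + min Q + 5.
P'(s) = 12(s - 4)(s - 3)(s - 1) vanishes at s ∈ {1, 3, 4}; Q'(t) = 12t(t - 2)(t - 1) vanishes at t ∈ {0, 1, 2}.
Local minima of P (where P''>0): P(1)=-59, P(4)=-32. Local minima of Q: Q(0)=0, Q(2)=0.
So the global minimum of g is P(1) + Q(0) + 5 = -59 + 0 + 5 = -54, attained at (1, 0).

-54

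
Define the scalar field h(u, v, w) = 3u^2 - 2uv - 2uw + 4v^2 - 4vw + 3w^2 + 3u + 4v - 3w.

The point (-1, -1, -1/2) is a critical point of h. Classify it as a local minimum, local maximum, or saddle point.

local minimum

The Hessian is constant: H = [[6, -2, -2], [-2, 8, -4], [-2, -4, 6]].
Leading principal minors: Δ₁ = 6, Δ₂ = 44, Δ₃ = 104.
All leading minors are positive, so H is positive definite: a local minimum.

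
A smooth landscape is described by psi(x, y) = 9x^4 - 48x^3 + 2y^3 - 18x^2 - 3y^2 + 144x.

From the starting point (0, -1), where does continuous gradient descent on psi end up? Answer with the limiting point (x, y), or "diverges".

diverges

psi is separable, so gradient descent decouples: x follows -∂psi/∂x, y follows -∂psi/∂y.
∂psi/∂x = 36(x - 4)(x - 1)(x + 1); at x=0 this is 144, so x decreases.
∂psi/∂y = 6y(y - 1); at y=-1 this is 12, so y decreases.
The y-coordinate has no critical point in that direction and runs off to infinity.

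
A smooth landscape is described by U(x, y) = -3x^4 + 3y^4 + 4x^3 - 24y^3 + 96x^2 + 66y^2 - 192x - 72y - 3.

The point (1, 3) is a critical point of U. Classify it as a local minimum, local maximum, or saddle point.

The mixed partial ∂²U/∂x∂y is 0, so the Hessian at any point is diag(U_xx, U_yy) = diag(12(-3x^2 + 2x + 16), 12(3y^2 - 12y + 11)).
At (1, 3): H = diag(180, 24).
Both eigenvalues are positive, so H is positive definite: a local minimum.

local minimum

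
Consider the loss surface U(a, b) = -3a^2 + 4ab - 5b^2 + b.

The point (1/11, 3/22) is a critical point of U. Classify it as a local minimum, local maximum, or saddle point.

The Hessian of U is constant: H = [[-6, 4], [4, -10]].
det(H) = (-6)·(-10) − 4² = 44.
det(H) > 0 and tr(H) = -16 < 0, so H is negative definite and the point is a local maximum.

local maximum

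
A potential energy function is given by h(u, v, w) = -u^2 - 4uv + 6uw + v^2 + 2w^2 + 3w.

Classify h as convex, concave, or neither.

h is quadratic, so its Hessian is the constant matrix H = [[-2, -4, 6], [-4, 2, 0], [6, 0, 4]].
Leading principal minors: -2, -20, -152.
Neither pattern holds ⇒ H is indefinite ⇒ neither convex nor concave.

neither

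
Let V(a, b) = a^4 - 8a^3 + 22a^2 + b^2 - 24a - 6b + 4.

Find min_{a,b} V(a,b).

-14

V(a,b) separates as P(a) + Q(b) + 4, so its minimum is min P + min Q + 4.
P'(a) = 4(a - 3)(a - 2)(a - 1) vanishes at a ∈ {1, 2, 3}; Q'(b) = 2b - 6 vanishes at b ∈ {3}.
Local minima of P (where P''>0): P(1)=-9, P(3)=-9. Local minima of Q: Q(3)=-9.
So the global minimum of V is P(1) + Q(3) + 4 = -9 − 9 + 4 = -14, attained at (1, 3).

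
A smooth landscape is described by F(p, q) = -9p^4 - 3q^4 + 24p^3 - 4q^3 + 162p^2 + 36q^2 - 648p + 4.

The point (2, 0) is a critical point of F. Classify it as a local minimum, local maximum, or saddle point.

The mixed partial ∂²F/∂p∂q is 0, so the Hessian at any point is diag(F_pp, F_qq) = diag(36(-3p^2 + 4p + 9), 12(-3q^2 - 2q + 6)).
At (2, 0): H = diag(180, 72).
Both eigenvalues are positive, so H is positive definite: a local minimum.

local minimum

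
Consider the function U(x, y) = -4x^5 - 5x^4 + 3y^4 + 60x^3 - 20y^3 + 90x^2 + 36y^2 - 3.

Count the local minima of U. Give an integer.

U separates as a function of x plus a function of y, so ∇U=0 decouples.
∂U/∂x = -20x(x - 3)(x + 1)(x + 3) = 0 at x ∈ {-3, -1, 0, 3}; ∂U/∂y = 12y(y - 3)(y - 2) = 0 at y ∈ {0, 2, 3}.
The Hessian is diagonal: diag(U_xx, U_yy). Second derivatives: U_xx(-3)=720, U_xx(-1)=-160, U_xx(0)=180, U_xx(3)=-1440; U_yy(0)=72, U_yy(2)=-24, U_yy(3)=36.
Local minima occur where both diagonal entries positive: (-3, 0), (-3, 3), (0, 0), (0, 3). Count: 4.

4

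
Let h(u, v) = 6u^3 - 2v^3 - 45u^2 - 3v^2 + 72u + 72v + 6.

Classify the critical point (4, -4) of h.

The mixed partial ∂²h/∂u∂v is 0, so the Hessian at any point is diag(h_uu, h_vv) = diag(18(2u - 5), -6(2v + 1)).
At (4, -4): H = diag(54, 42).
Both eigenvalues are positive, so H is positive definite: a local minimum.

local minimum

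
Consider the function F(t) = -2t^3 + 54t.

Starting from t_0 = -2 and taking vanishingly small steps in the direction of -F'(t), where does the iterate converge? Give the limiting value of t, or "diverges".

-3

F'(t) = -6(t - 3)(t + 3), so F'(-2) = 30.
Gradient descent moves in the -F' direction, i.e. t is decreasing.
The nearest critical point in that direction is t = -3, where F'' = 36 > 0 (a local minimum). The iterate converges there.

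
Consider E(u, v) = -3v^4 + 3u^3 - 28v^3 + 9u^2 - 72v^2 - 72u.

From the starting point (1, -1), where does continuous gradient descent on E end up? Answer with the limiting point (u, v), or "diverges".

E is separable, so gradient descent decouples: u follows -∂E/∂u, v follows -∂E/∂v.
∂E/∂u = 9(u - 2)(u + 4); at u=1 this is -45, so u increases.
∂E/∂v = -12v(v + 3)(v + 4); at v=-1 this is 72, so v decreases.
u converges to its nearest critical value 2 (a local min of the u-part); v converges to -3. The iterate converges to (2, -3).

(2, -3)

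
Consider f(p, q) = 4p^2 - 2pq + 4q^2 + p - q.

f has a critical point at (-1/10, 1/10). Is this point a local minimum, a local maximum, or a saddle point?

local minimum

The Hessian of f is constant: H = [[8, -2], [-2, 8]].
det(H) = 8·8 − (-2)² = 60.
det(H) > 0 and tr(H) = 16 > 0, so H is positive definite and the point is a local minimum.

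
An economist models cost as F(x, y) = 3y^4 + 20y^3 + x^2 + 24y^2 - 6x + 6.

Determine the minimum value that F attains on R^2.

F(x,y) separates as P(x) + Q(y) + 6, so its minimum is min P + min Q + 6.
P'(x) = 2x - 6 vanishes at x ∈ {3}; Q'(y) = 12y(y + 1)(y + 4) vanishes at y ∈ {-4, -1, 0}.
Local minima of P (where P''>0): P(3)=-9. Local minima of Q: Q(-4)=-128, Q(0)=0.
So the global minimum of F is P(3) + Q(-4) + 6 = -9 − 128 + 6 = -131, attained at (3, -4).

-131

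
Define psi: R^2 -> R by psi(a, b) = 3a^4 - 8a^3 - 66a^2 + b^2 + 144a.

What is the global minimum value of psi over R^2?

-567

psi(a,b) separates as P(a) + Q(b), so its minimum is min P + min Q.
P'(a) = 12(a - 4)(a - 1)(a + 3) vanishes at a ∈ {-3, 1, 4}; Q'(b) = 2b vanishes at b ∈ {0}.
Local minima of P (where P''>0): P(-3)=-567, P(4)=-224. Local minima of Q: Q(0)=0.
So the global minimum of psi is P(-3) + Q(0) = -567 + 0 = -567, attained at (-3, 0).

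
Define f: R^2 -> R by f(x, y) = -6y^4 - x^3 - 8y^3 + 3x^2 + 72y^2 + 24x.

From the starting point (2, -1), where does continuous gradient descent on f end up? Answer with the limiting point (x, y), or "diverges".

f is separable, so gradient descent decouples: x follows -∂f/∂x, y follows -∂f/∂y.
∂f/∂x = -3(x - 4)(x + 2); at x=2 this is 24, so x decreases.
∂f/∂y = -24y(y - 2)(y + 3); at y=-1 this is -144, so y increases.
x converges to its nearest critical value -2 (a local min of the x-part); y converges to 0. The iterate converges to (-2, 0).

(-2, 0)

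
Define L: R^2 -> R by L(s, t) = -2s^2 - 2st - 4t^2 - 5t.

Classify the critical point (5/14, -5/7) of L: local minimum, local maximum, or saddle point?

local maximum

The Hessian of L is constant: H = [[-4, -2], [-2, -8]].
det(H) = (-4)·(-8) − (-2)² = 28.
det(H) > 0 and tr(H) = -12 < 0, so H is negative definite and the point is a local maximum.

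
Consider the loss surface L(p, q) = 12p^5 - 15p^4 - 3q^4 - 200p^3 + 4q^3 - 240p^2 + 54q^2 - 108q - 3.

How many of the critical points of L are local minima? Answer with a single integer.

L separates as a function of p plus a function of q, so ∇L=0 decouples.
∂L/∂p = 60p(p - 4)(p + 1)(p + 2) = 0 at p ∈ {-2, -1, 0, 4}; ∂L/∂q = -12(q - 3)(q - 1)(q + 3) = 0 at q ∈ {-3, 1, 3}.
The Hessian is diagonal: diag(L_pp, L_qq). Second derivatives: L_pp(-2)=-720, L_pp(-1)=300, L_pp(0)=-480, L_pp(4)=7200; L_qq(-3)=-288, L_qq(1)=96, L_qq(3)=-144.
Local minima occur where both diagonal entries positive: (-1, 1), (4, 1). Count: 2.

2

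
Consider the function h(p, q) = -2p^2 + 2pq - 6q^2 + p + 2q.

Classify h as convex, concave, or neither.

h is quadratic, so its Hessian is the constant matrix H = [[-4, 2], [2, -12]].
det(H) = 44, tr(H) = -16.
det(H) > 0 and tr(H) < 0, so H is negative definite everywhere: concave.

concave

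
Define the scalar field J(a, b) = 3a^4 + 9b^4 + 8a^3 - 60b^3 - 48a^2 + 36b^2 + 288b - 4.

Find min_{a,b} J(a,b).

J(a,b) separates as P(a) + Q(b) − 4, so its minimum is min P + min Q − 4.
P'(a) = 12a(a - 2)(a + 4) vanishes at a ∈ {-4, 0, 2}; Q'(b) = 36(b - 4)(b - 2)(b + 1) vanishes at b ∈ {-1, 2, 4}.
Local minima of P (where P''>0): P(-4)=-512, P(2)=-80. Local minima of Q: Q(-1)=-183, Q(4)=192.
So the global minimum of J is P(-4) + Q(-1) − 4 = -512 − 183 − 4 = -699, attained at (-4, -1).

-699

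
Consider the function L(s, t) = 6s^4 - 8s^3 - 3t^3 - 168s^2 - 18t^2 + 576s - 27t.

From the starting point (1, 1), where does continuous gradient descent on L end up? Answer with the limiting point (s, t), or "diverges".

L is separable, so gradient descent decouples: s follows -∂L/∂s, t follows -∂L/∂t.
∂L/∂s = 24(s - 3)(s - 2)(s + 4); at s=1 this is 240, so s decreases.
∂L/∂t = -9(t + 1)(t + 3); at t=1 this is -72, so t increases.
The t-coordinate has no critical point in that direction and runs off to infinity.

diverges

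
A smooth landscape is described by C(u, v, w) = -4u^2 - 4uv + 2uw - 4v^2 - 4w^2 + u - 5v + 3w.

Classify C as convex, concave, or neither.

concave

C is quadratic, so its Hessian is the constant matrix H = [[-8, -4, 2], [-4, -8, 0], [2, 0, -8]].
Leading principal minors: -8, 48, -352.
Signs alternate −, +, − ⇒ H ≺ 0 ⇒ concave.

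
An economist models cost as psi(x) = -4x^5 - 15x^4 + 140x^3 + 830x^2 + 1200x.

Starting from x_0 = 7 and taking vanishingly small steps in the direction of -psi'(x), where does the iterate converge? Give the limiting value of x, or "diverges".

diverges

psi'(x) = -20(x - 5)(x + 1)(x + 3)(x + 4), so psi'(7) = -35200.
Gradient descent moves in the -psi' direction, i.e. x is increasing.
There is no critical point above x=7, and psi' keeps the same sign, so the iterate runs off to +∞.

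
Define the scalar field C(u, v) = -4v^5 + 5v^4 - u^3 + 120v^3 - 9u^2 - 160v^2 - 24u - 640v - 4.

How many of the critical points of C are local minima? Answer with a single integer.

C separates as a function of u plus a function of v, so ∇C=0 decouples.
∂C/∂u = -3(u + 2)(u + 4) = 0 at u ∈ {-4, -2}; ∂C/∂v = -20(v - 4)(v - 2)(v + 1)(v + 4) = 0 at v ∈ {-4, -1, 2, 4}.
The Hessian is diagonal: diag(C_uu, C_vv). Second derivatives: C_uu(-4)=6, C_uu(-2)=-6; C_vv(-4)=2880, C_vv(-1)=-900, C_vv(2)=720, C_vv(4)=-1600.
Local minima occur where both diagonal entries positive: (-4, -4), (-4, 2). Count: 2.

2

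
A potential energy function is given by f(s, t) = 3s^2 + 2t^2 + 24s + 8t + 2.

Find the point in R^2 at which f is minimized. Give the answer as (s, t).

(-4, -2)

f(s,t) separates as P(s) + Q(t) + 2, so its minimum is min P + min Q + 2.
P'(s) = 6s + 24 vanishes at s ∈ {-4}; Q'(t) = 4(t + 2) vanishes at t ∈ {-2}.
Local minima of P (where P''>0): P(-4)=-48. Local minima of Q: Q(-2)=-8.
So the global minimum of f is P(-4) + Q(-2) + 2 = -48 − 8 + 2 = -54, attained at (-4, -2).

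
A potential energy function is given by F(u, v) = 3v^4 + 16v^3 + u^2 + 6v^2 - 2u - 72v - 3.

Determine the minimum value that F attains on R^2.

-51

F(u,v) separates as P(u) + Q(v) − 3, so its minimum is min P + min Q − 3.
P'(u) = 2u - 2 vanishes at u ∈ {1}; Q'(v) = 12(v - 1)(v + 2)(v + 3) vanishes at v ∈ {-3, -2, 1}.
Local minima of P (where P''>0): P(1)=-1. Local minima of Q: Q(-3)=81, Q(1)=-47.
So the global minimum of F is P(1) + Q(1) − 3 = -1 − 47 − 3 = -51, attained at (1, 1).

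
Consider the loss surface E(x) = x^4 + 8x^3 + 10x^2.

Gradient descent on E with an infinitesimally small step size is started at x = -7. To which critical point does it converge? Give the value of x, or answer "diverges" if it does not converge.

E'(x) = 4x(x + 1)(x + 5), so E'(-7) = -336.
Gradient descent moves in the -E' direction, i.e. x is increasing.
The nearest critical point in that direction is x = -5, where E'' = 80 > 0 (a local minimum). The iterate converges there.

-5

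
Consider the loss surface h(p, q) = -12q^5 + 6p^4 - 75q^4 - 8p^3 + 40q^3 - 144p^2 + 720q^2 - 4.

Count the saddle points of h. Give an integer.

h separates as a function of p plus a function of q, so ∇h=0 decouples.
∂h/∂p = 24p(p - 4)(p + 3) = 0 at p ∈ {-3, 0, 4}; ∂h/∂q = -60q(q - 2)(q + 3)(q + 4) = 0 at q ∈ {-4, -3, 0, 2}.
The Hessian is diagonal: diag(h_pp, h_qq). Second derivatives: h_pp(-3)=504, h_pp(0)=-288, h_pp(4)=672; h_qq(-4)=1440, h_qq(-3)=-900, h_qq(0)=1440, h_qq(2)=-3600.
Saddle points occur where the two diagonal entries have opposite signs: (-3, -3), (-3, 2), (0, -4), (0, 0), (4, -3), (4, 2). Count: 6.

6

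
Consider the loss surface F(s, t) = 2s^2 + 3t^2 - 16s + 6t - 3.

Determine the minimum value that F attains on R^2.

-38

F(s,t) separates as P(s) + Q(t) − 3, so its minimum is min P + min Q − 3.
P'(s) = 4s - 16 vanishes at s ∈ {4}; Q'(t) = 6(t + 1) vanishes at t ∈ {-1}.
Local minima of P (where P''>0): P(4)=-32. Local minima of Q: Q(-1)=-3.
So the global minimum of F is P(4) + Q(-1) − 3 = -32 − 3 − 3 = -38, attained at (4, -1).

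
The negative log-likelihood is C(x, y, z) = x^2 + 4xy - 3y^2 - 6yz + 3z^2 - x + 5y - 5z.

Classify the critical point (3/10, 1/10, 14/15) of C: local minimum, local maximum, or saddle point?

The Hessian is constant: H = [[2, 4, 0], [4, -6, -6], [0, -6, 6]].
Leading principal minors: Δ₁ = 2, Δ₂ = -28, Δ₃ = -240.
The minors fit neither the all-positive nor the alternating-sign pattern, so H is indefinite: a saddle point.

saddle point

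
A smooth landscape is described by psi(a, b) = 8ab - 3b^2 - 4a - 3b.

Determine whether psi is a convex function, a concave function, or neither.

psi is quadratic, so its Hessian is the constant matrix H = [[0, 8], [8, -6]].
det(H) = -64, tr(H) = -6.
det(H) < 0, so H is indefinite: neither convex nor concave.

neither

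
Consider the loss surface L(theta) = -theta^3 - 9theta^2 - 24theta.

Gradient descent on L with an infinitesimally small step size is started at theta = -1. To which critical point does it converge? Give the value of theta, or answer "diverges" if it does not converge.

L'(theta) = -3(theta + 2)(theta + 4), so L'(-1) = -9.
Gradient descent moves in the -L' direction, i.e. theta is increasing.
There is no critical point above theta=-1, and L' keeps the same sign, so the iterate runs off to +∞.

diverges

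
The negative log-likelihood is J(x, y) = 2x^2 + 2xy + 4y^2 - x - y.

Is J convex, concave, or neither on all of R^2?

J is quadratic, so its Hessian is the constant matrix H = [[4, 2], [2, 8]].
det(H) = 28, tr(H) = 12.
det(H) > 0 and tr(H) > 0, so H is positive definite everywhere: convex.

convex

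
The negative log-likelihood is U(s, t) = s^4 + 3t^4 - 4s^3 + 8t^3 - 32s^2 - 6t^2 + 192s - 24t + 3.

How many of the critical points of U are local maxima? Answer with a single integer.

1

U separates as a function of s plus a function of t, so ∇U=0 decouples.
∂U/∂s = 4(s - 4)(s - 3)(s + 4) = 0 at s ∈ {-4, 3, 4}; ∂U/∂t = 12(t - 1)(t + 1)(t + 2) = 0 at t ∈ {-2, -1, 1}.
The Hessian is diagonal: diag(U_ss, U_tt). Second derivatives: U_ss(-4)=224, U_ss(3)=-28, U_ss(4)=32; U_tt(-2)=36, U_tt(-1)=-24, U_tt(1)=72.
Local maxima occur where both diagonal entries negative: (3, -1). Count: 1.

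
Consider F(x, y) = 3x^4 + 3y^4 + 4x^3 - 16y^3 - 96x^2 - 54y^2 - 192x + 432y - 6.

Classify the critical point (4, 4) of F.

local minimum

The mixed partial ∂²F/∂x∂y is 0, so the Hessian at any point is diag(F_xx, F_yy) = diag(12(3x^2 + 2x - 16), 12(3y^2 - 8y - 9)).
At (4, 4): H = diag(480, 84).
Both eigenvalues are positive, so H is positive definite: a local minimum.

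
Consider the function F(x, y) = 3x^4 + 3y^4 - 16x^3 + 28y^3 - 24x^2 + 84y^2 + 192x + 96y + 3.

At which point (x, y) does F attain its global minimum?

F(x,y) separates as P(x) + Q(y) + 3, so its minimum is min P + min Q + 3.
P'(x) = 12(x - 4)(x - 2)(x + 2) vanishes at x ∈ {-2, 2, 4}; Q'(y) = 12(y + 1)(y + 2)(y + 4) vanishes at y ∈ {-4, -2, -1}.
Local minima of P (where P''>0): P(-2)=-304, P(4)=128. Local minima of Q: Q(-4)=-64, Q(-1)=-37.
So the global minimum of F is P(-2) + Q(-4) + 3 = -304 − 64 + 3 = -365, attained at (-2, -4).

(-2, -4)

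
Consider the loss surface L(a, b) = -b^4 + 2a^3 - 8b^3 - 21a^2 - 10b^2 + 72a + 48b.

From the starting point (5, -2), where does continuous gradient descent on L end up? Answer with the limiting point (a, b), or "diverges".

(4, -3)

L is separable, so gradient descent decouples: a follows -∂L/∂a, b follows -∂L/∂b.
∂L/∂a = 6(a - 4)(a - 3); at a=5 this is 12, so a decreases.
∂L/∂b = -4(b - 1)(b + 3)(b + 4); at b=-2 this is 24, so b decreases.
a converges to its nearest critical value 4 (a local min of the a-part); b converges to -3. The iterate converges to (4, -3).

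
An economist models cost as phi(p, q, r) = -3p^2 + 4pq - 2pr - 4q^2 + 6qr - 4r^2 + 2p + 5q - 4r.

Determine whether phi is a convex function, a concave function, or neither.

concave

phi is quadratic, so its Hessian is the constant matrix H = [[-6, 4, -2], [4, -8, 6], [-2, 6, -8]].
Leading principal minors: -6, 32, -104.
Signs alternate −, +, − ⇒ H ≺ 0 ⇒ concave.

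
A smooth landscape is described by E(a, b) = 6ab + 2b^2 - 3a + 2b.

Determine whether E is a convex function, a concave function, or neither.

E is quadratic, so its Hessian is the constant matrix H = [[0, 6], [6, 4]].
det(H) = -36, tr(H) = 4.
det(H) < 0, so H is indefinite: neither convex nor concave.

neither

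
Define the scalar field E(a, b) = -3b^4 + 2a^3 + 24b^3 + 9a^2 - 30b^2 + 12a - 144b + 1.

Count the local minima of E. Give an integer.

E separates as a function of a plus a function of b, so ∇E=0 decouples.
∂E/∂a = 6(a + 1)(a + 2) = 0 at a ∈ {-2, -1}; ∂E/∂b = -12(b - 4)(b - 3)(b + 1) = 0 at b ∈ {-1, 3, 4}.
The Hessian is diagonal: diag(E_aa, E_bb). Second derivatives: E_aa(-2)=-6, E_aa(-1)=6; E_bb(-1)=-240, E_bb(3)=48, E_bb(4)=-60.
Local minima occur where both diagonal entries positive: (-1, 3). Count: 1.

1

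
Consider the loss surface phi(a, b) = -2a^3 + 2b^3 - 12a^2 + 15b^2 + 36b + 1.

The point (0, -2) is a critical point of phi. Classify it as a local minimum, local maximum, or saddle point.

saddle point

The mixed partial ∂²phi/∂a∂b is 0, so the Hessian at any point is diag(phi_aa, phi_bb) = diag(-12(a + 2), 6(2b + 5)).
At (0, -2): H = diag(-24, 6).
The eigenvalues have opposite signs, so H is indefinite: a saddle point.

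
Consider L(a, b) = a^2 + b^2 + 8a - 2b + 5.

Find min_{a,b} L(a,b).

L(a,b) separates as P(a) + Q(b) + 5, so its minimum is min P + min Q + 5.
P'(a) = 2a + 8 vanishes at a ∈ {-4}; Q'(b) = 2b - 2 vanishes at b ∈ {1}.
Local minima of P (where P''>0): P(-4)=-16. Local minima of Q: Q(1)=-1.
So the global minimum of L is P(-4) + Q(1) + 5 = -16 − 1 + 5 = -12, attained at (-4, 1).

-12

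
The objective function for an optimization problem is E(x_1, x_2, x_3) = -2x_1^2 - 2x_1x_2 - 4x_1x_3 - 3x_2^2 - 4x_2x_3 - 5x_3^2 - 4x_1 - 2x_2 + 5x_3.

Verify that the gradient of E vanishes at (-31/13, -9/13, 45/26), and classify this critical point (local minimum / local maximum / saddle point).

local maximum

∇E = (-4x_1 - 2x_2 - 4x_3 - 4, -2x_1 - 6x_2 - 4x_3 - 2, -4x_1 - 4x_2 - 10x_3 + 5); substituting (-31/13, -9/13, 45/26) gives ∇E = (0, 0, 0), so (-31/13, -9/13, 45/26) is indeed a critical point.
The Hessian is constant: H = [[-4, -2, -4], [-2, -6, -4], [-4, -4, -10]].
Leading principal minors: Δ₁ = -4, Δ₂ = 20, Δ₃ = -104.
The minors alternate sign starting negative (−, +, −), so H is negative definite: a local maximum.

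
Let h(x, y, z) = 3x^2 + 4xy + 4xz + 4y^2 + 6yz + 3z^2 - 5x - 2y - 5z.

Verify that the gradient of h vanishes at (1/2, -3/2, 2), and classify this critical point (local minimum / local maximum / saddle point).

∇h = (6x + 4y + 4z - 5, 4x + 8y + 6z - 2, 4x + 6y + 6z - 5); substituting (1/2, -3/2, 2) gives ∇h = (0, 0, 0), so (1/2, -3/2, 2) is indeed a critical point.
The Hessian is constant: H = [[6, 4, 4], [4, 8, 6], [4, 6, 6]].
Leading principal minors: Δ₁ = 6, Δ₂ = 32, Δ₃ = 40.
All leading minors are positive, so H is positive definite: a local minimum.

local minimum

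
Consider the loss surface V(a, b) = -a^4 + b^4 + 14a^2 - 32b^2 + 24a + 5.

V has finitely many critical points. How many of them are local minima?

V separates as a function of a plus a function of b, so ∇V=0 decouples.
∂V/∂a = -4(a - 3)(a + 1)(a + 2) = 0 at a ∈ {-2, -1, 3}; ∂V/∂b = 4b(b - 4)(b + 4) = 0 at b ∈ {-4, 0, 4}.
The Hessian is diagonal: diag(V_aa, V_bb). Second derivatives: V_aa(-2)=-20, V_aa(-1)=16, V_aa(3)=-80; V_bb(-4)=128, V_bb(0)=-64, V_bb(4)=128.
Local minima occur where both diagonal entries positive: (-1, -4), (-1, 4). Count: 2.

2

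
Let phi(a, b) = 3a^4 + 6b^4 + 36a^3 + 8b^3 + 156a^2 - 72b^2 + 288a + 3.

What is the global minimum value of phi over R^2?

phi(a,b) separates as P(a) + Q(b) + 3, so its minimum is min P + min Q + 3.
P'(a) = 12(a + 2)(a + 3)(a + 4) vanishes at a ∈ {-4, -3, -2}; Q'(b) = 24b(b - 2)(b + 3) vanishes at b ∈ {-3, 0, 2}.
Local minima of P (where P''>0): P(-4)=-192, P(-2)=-192. Local minima of Q: Q(-3)=-378, Q(2)=-128.
So the global minimum of phi is P(-4) + Q(-3) + 3 = -192 − 378 + 3 = -567, attained at (-4, -3).

-567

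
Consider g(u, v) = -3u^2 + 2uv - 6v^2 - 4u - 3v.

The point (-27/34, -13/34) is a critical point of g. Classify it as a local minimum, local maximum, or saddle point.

local maximum

The Hessian of g is constant: H = [[-6, 2], [2, -12]].
det(H) = (-6)·(-12) − 2² = 68.
det(H) > 0 and tr(H) = -18 < 0, so H is negative definite and the point is a local maximum.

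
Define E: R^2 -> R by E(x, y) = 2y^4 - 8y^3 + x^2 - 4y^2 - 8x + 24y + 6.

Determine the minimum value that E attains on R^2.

E(x,y) separates as P(x) + Q(y) + 6, so its minimum is min P + min Q + 6.
P'(x) = 2x - 8 vanishes at x ∈ {4}; Q'(y) = 8(y - 3)(y - 1)(y + 1) vanishes at y ∈ {-1, 1, 3}.
Local minima of P (where P''>0): P(4)=-16. Local minima of Q: Q(-1)=-18, Q(3)=-18.
So the global minimum of E is P(4) + Q(-1) + 6 = -16 − 18 + 6 = -28, attained at (4, -1).

-28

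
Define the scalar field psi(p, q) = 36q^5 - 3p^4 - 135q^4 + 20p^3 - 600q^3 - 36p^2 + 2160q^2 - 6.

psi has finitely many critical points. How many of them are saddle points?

psi separates as a function of p plus a function of q, so ∇psi=0 decouples.
∂psi/∂p = -12p(p - 3)(p - 2) = 0 at p ∈ {0, 2, 3}; ∂psi/∂q = 180q(q - 4)(q - 2)(q + 3) = 0 at q ∈ {-3, 0, 2, 4}.
The Hessian is diagonal: diag(psi_pp, psi_qq). Second derivatives: psi_pp(0)=-72, psi_pp(2)=24, psi_pp(3)=-36; psi_qq(-3)=-18900, psi_qq(0)=4320, psi_qq(2)=-3600, psi_qq(4)=10080.
Saddle points occur where the two diagonal entries have opposite signs: (0, 0), (0, 4), (2, -3), (2, 2), (3, 0), (3, 4). Count: 6.

6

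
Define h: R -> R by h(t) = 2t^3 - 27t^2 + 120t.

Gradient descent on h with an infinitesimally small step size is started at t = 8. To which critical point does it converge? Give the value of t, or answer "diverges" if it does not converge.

5

h'(t) = 6(t - 5)(t - 4), so h'(8) = 72.
Gradient descent moves in the -h' direction, i.e. t is decreasing.
The nearest critical point in that direction is t = 5, where h'' = 6 > 0 (a local minimum). The iterate converges there.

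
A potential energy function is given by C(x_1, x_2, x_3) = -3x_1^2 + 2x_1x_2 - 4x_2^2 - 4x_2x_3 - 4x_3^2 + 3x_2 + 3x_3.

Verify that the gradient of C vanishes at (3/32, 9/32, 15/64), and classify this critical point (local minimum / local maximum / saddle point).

local maximum

∇C = (-6x_1 + 2x_2, 2x_1 - 8x_2 - 4x_3 + 3, -4x_2 - 8x_3 + 3); substituting (3/32, 9/32, 15/64) gives ∇C = (0, 0, 0), so (3/32, 9/32, 15/64) is indeed a critical point.
The Hessian is constant: H = [[-6, 2, 0], [2, -8, -4], [0, -4, -8]].
Leading principal minors: Δ₁ = -6, Δ₂ = 44, Δ₃ = -256.
The minors alternate sign starting negative (−, +, −), so H is negative definite: a local maximum.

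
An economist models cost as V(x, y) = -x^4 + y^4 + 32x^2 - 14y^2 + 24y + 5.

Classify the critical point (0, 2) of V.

local minimum

The mixed partial ∂²V/∂x∂y is 0, so the Hessian at any point is diag(V_xx, V_yy) = diag(4(-3x^2 + 16), 4(3y^2 - 7)).
At (0, 2): H = diag(64, 20).
Both eigenvalues are positive, so H is positive definite: a local minimum.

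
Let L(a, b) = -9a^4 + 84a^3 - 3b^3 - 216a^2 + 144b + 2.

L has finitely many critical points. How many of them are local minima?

L separates as a function of a plus a function of b, so ∇L=0 decouples.
∂L/∂a = -36a(a - 4)(a - 3) = 0 at a ∈ {0, 3, 4}; ∂L/∂b = -9(b - 4)(b + 4) = 0 at b ∈ {-4, 4}.
The Hessian is diagonal: diag(L_aa, L_bb). Second derivatives: L_aa(0)=-432, L_aa(3)=108, L_aa(4)=-144; L_bb(-4)=72, L_bb(4)=-72.
Local minima occur where both diagonal entries positive: (3, -4). Count: 1.

1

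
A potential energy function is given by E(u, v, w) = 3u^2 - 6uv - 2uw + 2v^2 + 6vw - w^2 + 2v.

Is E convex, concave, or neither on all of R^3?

E is quadratic, so its Hessian is the constant matrix H = [[6, -6, -2], [-6, 4, 6], [-2, 6, -2]].
Leading principal minors: 6, -12, -64.
Neither pattern holds ⇒ H is indefinite ⇒ neither convex nor concave.

neither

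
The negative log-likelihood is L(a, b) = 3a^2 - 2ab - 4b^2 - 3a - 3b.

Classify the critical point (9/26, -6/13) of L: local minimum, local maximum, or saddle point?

The Hessian of L is constant: H = [[6, -2], [-2, -8]].
det(H) = 6·(-8) − (-2)² = -52.
Since det(H) < 0, H is indefinite and the critical point is a saddle point.

saddle point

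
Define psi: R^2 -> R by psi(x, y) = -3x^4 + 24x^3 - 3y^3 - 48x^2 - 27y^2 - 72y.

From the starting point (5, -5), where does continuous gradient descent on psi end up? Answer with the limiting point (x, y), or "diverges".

diverges

psi is separable, so gradient descent decouples: x follows -∂psi/∂x, y follows -∂psi/∂y.
∂psi/∂x = -12x(x - 4)(x - 2); at x=5 this is -180, so x increases.
∂psi/∂y = -9(y + 2)(y + 4); at y=-5 this is -27, so y increases.
The x-coordinate has no critical point in that direction and runs off to infinity.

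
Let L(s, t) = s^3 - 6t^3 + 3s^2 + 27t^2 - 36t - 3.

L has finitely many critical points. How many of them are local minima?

L separates as a function of s plus a function of t, so ∇L=0 decouples.
∂L/∂s = 3s(s + 2) = 0 at s ∈ {-2, 0}; ∂L/∂t = -18(t - 2)(t - 1) = 0 at t ∈ {1, 2}.
The Hessian is diagonal: diag(L_ss, L_tt). Second derivatives: L_ss(-2)=-6, L_ss(0)=6; L_tt(1)=18, L_tt(2)=-18.
Local minima occur where both diagonal entries positive: (0, 1). Count: 1.

1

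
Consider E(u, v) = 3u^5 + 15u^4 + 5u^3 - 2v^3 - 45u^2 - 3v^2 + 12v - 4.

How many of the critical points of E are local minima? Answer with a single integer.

2

E separates as a function of u plus a function of v, so ∇E=0 decouples.
∂E/∂u = 15u(u - 1)(u + 2)(u + 3) = 0 at u ∈ {-3, -2, 0, 1}; ∂E/∂v = -6(v - 1)(v + 2) = 0 at v ∈ {-2, 1}.
The Hessian is diagonal: diag(E_uu, E_vv). Second derivatives: E_uu(-3)=-180, E_uu(-2)=90, E_uu(0)=-90, E_uu(1)=180; E_vv(-2)=18, E_vv(1)=-18.
Local minima occur where both diagonal entries positive: (-2, -2), (1, -2). Count: 2.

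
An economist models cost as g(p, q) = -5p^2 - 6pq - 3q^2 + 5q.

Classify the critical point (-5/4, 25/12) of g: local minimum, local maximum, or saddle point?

The Hessian of g is constant: H = [[-10, -6], [-6, -6]].
det(H) = (-10)·(-6) − (-6)² = 24.
det(H) > 0 and tr(H) = -16 < 0, so H is negative definite and the point is a local maximum.

local maximum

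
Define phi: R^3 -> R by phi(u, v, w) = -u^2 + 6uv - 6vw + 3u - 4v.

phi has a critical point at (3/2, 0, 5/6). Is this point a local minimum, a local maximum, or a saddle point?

The Hessian is constant: H = [[-2, 6, 0], [6, 0, -6], [0, -6, 0]].
Leading principal minors: Δ₁ = -2, Δ₂ = -36, Δ₃ = 72.
The minors fit neither the all-positive nor the alternating-sign pattern, so H is indefinite: a saddle point.

saddle point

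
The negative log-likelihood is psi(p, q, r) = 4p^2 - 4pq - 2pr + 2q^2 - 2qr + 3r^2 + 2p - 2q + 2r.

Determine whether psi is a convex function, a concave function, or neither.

convex

psi is quadratic, so its Hessian is the constant matrix H = [[8, -4, -2], [-4, 4, -2], [-2, -2, 6]].
Leading principal minors: 8, 16, 16.
All positive ⇒ H ≻ 0 ⇒ convex.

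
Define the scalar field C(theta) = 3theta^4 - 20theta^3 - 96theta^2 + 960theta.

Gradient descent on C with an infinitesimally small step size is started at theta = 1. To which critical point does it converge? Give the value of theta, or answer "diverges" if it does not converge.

C'(theta) = 12(theta - 5)(theta - 4)(theta + 4), so C'(1) = 720.
Gradient descent moves in the -C' direction, i.e. theta is decreasing.
The nearest critical point in that direction is theta = -4, where C'' = 864 > 0 (a local minimum). The iterate converges there.

-4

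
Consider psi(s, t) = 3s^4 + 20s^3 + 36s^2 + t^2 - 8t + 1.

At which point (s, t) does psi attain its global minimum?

(0, 4)

psi(s,t) separates as P(s) + Q(t) + 1, so its minimum is min P + min Q + 1.
P'(s) = 12s(s + 2)(s + 3) vanishes at s ∈ {-3, -2, 0}; Q'(t) = 2(t - 4) vanishes at t ∈ {4}.
Local minima of P (where P''>0): P(-3)=27, P(0)=0. Local minima of Q: Q(4)=-16.
So the global minimum of psi is P(0) + Q(4) + 1 = 0 − 16 + 1 = -15, attained at (0, 4).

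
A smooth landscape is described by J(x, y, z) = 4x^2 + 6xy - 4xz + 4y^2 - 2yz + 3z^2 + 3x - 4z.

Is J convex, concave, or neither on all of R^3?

J is quadratic, so its Hessian is the constant matrix H = [[8, 6, -4], [6, 8, -2], [-4, -2, 6]].
Leading principal minors: 8, 28, 104.
All positive ⇒ H ≻ 0 ⇒ convex.

convex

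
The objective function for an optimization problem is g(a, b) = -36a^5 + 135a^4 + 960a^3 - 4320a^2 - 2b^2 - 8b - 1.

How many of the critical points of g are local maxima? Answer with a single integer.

2

g separates as a function of a plus a function of b, so ∇g=0 decouples.
∂g/∂a = -180a(a - 4)(a - 3)(a + 4) = 0 at a ∈ {-4, 0, 3, 4}; ∂g/∂b = -4(b + 2) = 0 at b ∈ {-2}.
The Hessian is diagonal: diag(g_aa, g_bb). Second derivatives: g_aa(-4)=40320, g_aa(0)=-8640, g_aa(3)=3780, g_aa(4)=-5760; g_bb(-2)=-4.
Local maxima occur where both diagonal entries negative: (0, -2), (4, -2). Count: 2.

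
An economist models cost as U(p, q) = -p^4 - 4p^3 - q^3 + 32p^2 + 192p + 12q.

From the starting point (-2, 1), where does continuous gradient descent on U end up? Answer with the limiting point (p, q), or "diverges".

(-3, -2)

U is separable, so gradient descent decouples: p follows -∂U/∂p, q follows -∂U/∂q.
∂U/∂p = -4(p - 4)(p + 3)(p + 4); at p=-2 this is 48, so p decreases.
∂U/∂q = -3(q - 2)(q + 2); at q=1 this is 9, so q decreases.
p converges to its nearest critical value -3 (a local min of the p-part); q converges to -2. The iterate converges to (-3, -2).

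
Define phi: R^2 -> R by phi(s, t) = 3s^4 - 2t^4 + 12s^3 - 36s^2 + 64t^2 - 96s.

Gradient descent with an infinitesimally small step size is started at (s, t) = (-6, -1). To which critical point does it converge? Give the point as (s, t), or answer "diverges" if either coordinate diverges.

(-4, 0)

phi is separable, so gradient descent decouples: s follows -∂phi/∂s, t follows -∂phi/∂t.
∂phi/∂s = 12(s - 2)(s + 1)(s + 4); at s=-6 this is -960, so s increases.
∂phi/∂t = -8t(t - 4)(t + 4); at t=-1 this is -120, so t increases.
s converges to its nearest critical value -4 (a local min of the s-part); t converges to 0. The iterate converges to (-4, 0).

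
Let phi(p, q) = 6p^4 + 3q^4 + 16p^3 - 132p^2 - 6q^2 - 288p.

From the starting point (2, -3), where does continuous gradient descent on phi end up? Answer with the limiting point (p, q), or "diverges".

(3, -1)

phi is separable, so gradient descent decouples: p follows -∂phi/∂p, q follows -∂phi/∂q.
∂phi/∂p = 24(p - 3)(p + 1)(p + 4); at p=2 this is -432, so p increases.
∂phi/∂q = 12q(q - 1)(q + 1); at q=-3 this is -288, so q increases.
p converges to its nearest critical value 3 (a local min of the p-part); q converges to -1. The iterate converges to (3, -1).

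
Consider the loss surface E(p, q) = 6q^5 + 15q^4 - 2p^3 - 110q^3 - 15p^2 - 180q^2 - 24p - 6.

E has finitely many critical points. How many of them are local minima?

2

E separates as a function of p plus a function of q, so ∇E=0 decouples.
∂E/∂p = -6(p + 1)(p + 4) = 0 at p ∈ {-4, -1}; ∂E/∂q = 30q(q - 3)(q + 1)(q + 4) = 0 at q ∈ {-4, -1, 0, 3}.
The Hessian is diagonal: diag(E_pp, E_qq). Second derivatives: E_pp(-4)=18, E_pp(-1)=-18; E_qq(-4)=-2520, E_qq(-1)=360, E_qq(0)=-360, E_qq(3)=2520.
Local minima occur where both diagonal entries positive: (-4, -1), (-4, 3). Count: 2.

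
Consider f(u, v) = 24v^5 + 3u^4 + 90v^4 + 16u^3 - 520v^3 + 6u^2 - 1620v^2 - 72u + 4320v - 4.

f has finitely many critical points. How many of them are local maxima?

2

f separates as a function of u plus a function of v, so ∇f=0 decouples.
∂f/∂u = 12(u - 1)(u + 2)(u + 3) = 0 at u ∈ {-3, -2, 1}; ∂f/∂v = 120(v - 3)(v - 1)(v + 3)(v + 4) = 0 at v ∈ {-4, -3, 1, 3}.
The Hessian is diagonal: diag(f_uu, f_vv). Second derivatives: f_uu(-3)=48, f_uu(-2)=-36, f_uu(1)=144; f_vv(-4)=-4200, f_vv(-3)=2880, f_vv(1)=-4800, f_vv(3)=10080.
Local maxima occur where both diagonal entries negative: (-2, -4), (-2, 1). Count: 2.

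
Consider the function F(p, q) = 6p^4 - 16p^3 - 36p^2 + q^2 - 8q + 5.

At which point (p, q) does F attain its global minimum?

F(p,q) separates as A(p) + B(q) + 5, so its minimum is min A + min B + 5.
A'(p) = 24p(p - 3)(p + 1) vanishes at p ∈ {-1, 0, 3}; B'(q) = 2q - 8 vanishes at q ∈ {4}.
Local minima of A (where A''>0): A(-1)=-14, A(3)=-270. Local minima of B: B(4)=-16.
So the global minimum of F is A(3) + B(4) + 5 = -270 − 16 + 5 = -281, attained at (3, 4).

(3, 4)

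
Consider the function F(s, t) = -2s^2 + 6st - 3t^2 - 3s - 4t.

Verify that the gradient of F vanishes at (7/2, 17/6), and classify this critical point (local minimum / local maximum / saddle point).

∇F = (-4s + 6t - 3, 6s - 6t - 4); substituting (7/2, 17/6) gives ∇F = (0, 0), so (7/2, 17/6) is indeed a critical point.
The Hessian of F is constant: H = [[-4, 6], [6, -6]].
det(H) = (-4)·(-6) − 6² = -12.
Since det(H) < 0, H is indefinite and the critical point is a saddle point.

saddle point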